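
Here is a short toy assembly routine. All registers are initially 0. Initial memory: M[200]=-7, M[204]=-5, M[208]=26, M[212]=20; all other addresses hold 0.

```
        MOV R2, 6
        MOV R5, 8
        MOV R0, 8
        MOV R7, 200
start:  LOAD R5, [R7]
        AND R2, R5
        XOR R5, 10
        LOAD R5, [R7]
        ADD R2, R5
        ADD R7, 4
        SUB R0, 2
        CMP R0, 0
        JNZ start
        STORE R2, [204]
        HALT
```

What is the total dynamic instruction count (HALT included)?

MOV R2, 6 → R2=6
MOV R5, 8 → R5=8
MOV R0, 8 → R0=8
MOV R7, 200 → R7=200
LOAD R5, [R7] → R5=M[200]=-7
AND R2, R5 → R2=6&(-7)=0
XOR R5, 10 → R5=(-7)^10=-13
LOAD R5, [R7] → R5=M[200]=-7
ADD R2, R5 → R2=0+(-7)=-7
ADD R7, 4 → R7=200+4=204
SUB R0, 2 → R0=8-2=6
CMP R0, 0  (cmp 6,0)
JNZ start: taken
LOAD R5, [R7] → R5=M[204]=-5
AND R2, R5 → R2=(-7)&(-5)=-7
XOR R5, 10 → R5=(-5)^10=-15
LOAD R5, [R7] → R5=M[204]=-5
ADD R2, R5 → R2=(-7)+(-5)=-12
ADD R7, 4 → R7=204+4=208
SUB R0, 2 → R0=6-2=4
CMP R0, 0  (cmp 4,0)
JNZ start: taken
LOAD R5, [R7] → R5=M[208]=26
AND R2, R5 → R2=(-12)&26=16
XOR R5, 10 → R5=26^10=16
LOAD R5, [R7] → R5=M[208]=26
ADD R2, R5 → R2=16+26=42
ADD R7, 4 → R7=208+4=212
SUB R0, 2 → R0=4-2=2
CMP R0, 0  (cmp 2,0)
JNZ start: taken
LOAD R5, [R7] → R5=M[212]=20
AND R2, R5 → R2=42&20=0
XOR R5, 10 → R5=20^10=30
LOAD R5, [R7] → R5=M[212]=20
ADD R2, R5 → R2=0+20=20
ADD R7, 4 → R7=212+4=216
SUB R0, 2 → R0=2-2=0
CMP R0, 0  (cmp 0,0)
JNZ start: not taken
STORE R2, [204] → M[204]=20
halt.
Total executed instructions: 42.

42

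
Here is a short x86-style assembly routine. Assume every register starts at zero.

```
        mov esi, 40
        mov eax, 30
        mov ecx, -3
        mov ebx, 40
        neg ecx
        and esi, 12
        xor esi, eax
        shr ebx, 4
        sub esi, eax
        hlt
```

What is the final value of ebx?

mov esi, 40 → esi=40
mov eax, 30 → eax=30
mov ecx, -3 → ecx=-3
mov ebx, 40 → ebx=40
neg ecx → ecx=-(-3)=3
and esi, 12 → esi=40&12=8
xor esi, eax → esi=8^30=22
shr ebx, 4 → ebx=40>>4=2
sub esi, eax → esi=22-30=-8
halt.

2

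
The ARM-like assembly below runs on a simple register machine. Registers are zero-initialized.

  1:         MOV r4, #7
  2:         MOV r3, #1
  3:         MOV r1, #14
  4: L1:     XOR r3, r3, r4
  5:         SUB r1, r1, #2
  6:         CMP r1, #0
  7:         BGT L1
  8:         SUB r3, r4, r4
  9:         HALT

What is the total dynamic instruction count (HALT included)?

33

after MOV r4, #7: r4=7
after MOV r3, #1: r3=1
after MOV r1, #14: r1=14
after XOR r3, r3, r4: r3=1^7=6
after SUB r1, r1, #2: r1=14-2=12
CMP r1, #0  (cmp 12,0)
BGT L1: taken
after XOR r3, r3, r4: r3=6^7=1
after SUB r1, r1, #2: r1=12-2=10
CMP r1, #0  (cmp 10,0)
BGT L1: taken
after XOR r3, r3, r4: r3=1^7=6
after SUB r1, r1, #2: r1=10-2=8
CMP r1, #0  (cmp 8,0)
BGT L1: taken
after XOR r3, r3, r4: r3=6^7=1
after SUB r1, r1, #2: r1=8-2=6
CMP r1, #0  (cmp 6,0)
BGT L1: taken
after XOR r3, r3, r4: r3=1^7=6
after SUB r1, r1, #2: r1=6-2=4
CMP r1, #0  (cmp 4,0)
BGT L1: taken
after XOR r3, r3, r4: r3=6^7=1
after SUB r1, r1, #2: r1=4-2=2
CMP r1, #0  (cmp 2,0)
BGT L1: taken
after XOR r3, r3, r4: r3=1^7=6
after SUB r1, r1, #2: r1=2-2=0
CMP r1, #0  (cmp 0,0)
BGT L1: not taken
after SUB r3, r4, r4: r3=7-7=0
halt.
Total executed instructions: 33.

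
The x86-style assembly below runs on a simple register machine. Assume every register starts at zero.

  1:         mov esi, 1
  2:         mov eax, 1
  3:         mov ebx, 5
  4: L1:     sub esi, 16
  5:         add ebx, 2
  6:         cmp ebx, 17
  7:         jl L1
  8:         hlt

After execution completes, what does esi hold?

-95

mov esi, 1 → esi=1
mov eax, 1 → eax=1
mov ebx, 5 → ebx=5
sub esi, 16 → esi=1-16=-15
add ebx, 2 → ebx=5+2=7
cmp ebx, 17  (cmp 7,17)
jl L1: taken
sub esi, 16 → esi=(-15)-16=-31
add ebx, 2 → ebx=7+2=9
cmp ebx, 17  (cmp 9,17)
jl L1: taken
sub esi, 16 → esi=(-31)-16=-47
add ebx, 2 → ebx=9+2=11
cmp ebx, 17  (cmp 11,17)
jl L1: taken
sub esi, 16 → esi=(-47)-16=-63
add ebx, 2 → ebx=11+2=13
cmp ebx, 17  (cmp 13,17)
jl L1: taken
sub esi, 16 → esi=(-63)-16=-79
add ebx, 2 → ebx=13+2=15
cmp ebx, 17  (cmp 15,17)
jl L1: taken
sub esi, 16 → esi=(-79)-16=-95
add ebx, 2 → ebx=15+2=17
cmp ebx, 17  (cmp 17,17)
jl L1: not taken
halt.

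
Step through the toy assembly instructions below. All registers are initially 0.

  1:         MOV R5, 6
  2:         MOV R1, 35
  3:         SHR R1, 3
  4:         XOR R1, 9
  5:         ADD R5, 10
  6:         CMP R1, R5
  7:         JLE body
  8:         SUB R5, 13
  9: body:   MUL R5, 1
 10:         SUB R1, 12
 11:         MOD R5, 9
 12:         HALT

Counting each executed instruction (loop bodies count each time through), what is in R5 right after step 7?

R5=6
R1=35
R1=35>>3=4
R1=4^9=13
R5=6+10=16
CMP R1, R5  (cmp 13,16)
JLE body: taken
After step 7: R5 = 16.

16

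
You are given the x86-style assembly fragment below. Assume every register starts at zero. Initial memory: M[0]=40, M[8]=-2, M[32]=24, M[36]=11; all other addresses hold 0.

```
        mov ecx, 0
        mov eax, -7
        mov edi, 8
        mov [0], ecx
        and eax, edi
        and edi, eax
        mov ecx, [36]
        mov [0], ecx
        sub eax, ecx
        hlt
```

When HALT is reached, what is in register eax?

-3

mov ecx, 0 → ecx=0
mov eax, -7 → eax=-7
mov edi, 8 → edi=8
mov [0], ecx → M[0]=0
and eax, edi → eax=(-7)&8=8
and edi, eax → edi=8&8=8
mov ecx, [36] → ecx=M[36]=11
mov [0], ecx → M[0]=11
sub eax, ecx → eax=8-11=-3
halt.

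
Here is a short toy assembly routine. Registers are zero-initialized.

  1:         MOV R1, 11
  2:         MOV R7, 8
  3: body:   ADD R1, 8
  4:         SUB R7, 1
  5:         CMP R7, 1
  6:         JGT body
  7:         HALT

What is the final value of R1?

after MOV R1, 11: R1=11
after MOV R7, 8: R7=8
after ADD R1, 8: R1=11+8=19
after SUB R7, 1: R7=8-1=7
CMP R7, 1  (cmp 7,1)
JGT body: taken
after ADD R1, 8: R1=19+8=27
after SUB R7, 1: R7=7-1=6
CMP R7, 1  (cmp 6,1)
JGT body: taken
after ADD R1, 8: R1=27+8=35
after SUB R7, 1: R7=6-1=5
CMP R7, 1  (cmp 5,1)
JGT body: taken
after ADD R1, 8: R1=35+8=43
after SUB R7, 1: R7=5-1=4
CMP R7, 1  (cmp 4,1)
JGT body: taken
after ADD R1, 8: R1=43+8=51
after SUB R7, 1: R7=4-1=3
CMP R7, 1  (cmp 3,1)
JGT body: taken
after ADD R1, 8: R1=51+8=59
after SUB R7, 1: R7=3-1=2
CMP R7, 1  (cmp 2,1)
JGT body: taken
after ADD R1, 8: R1=59+8=67
after SUB R7, 1: R7=2-1=1
CMP R7, 1  (cmp 1,1)
JGT body: not taken
halt.

67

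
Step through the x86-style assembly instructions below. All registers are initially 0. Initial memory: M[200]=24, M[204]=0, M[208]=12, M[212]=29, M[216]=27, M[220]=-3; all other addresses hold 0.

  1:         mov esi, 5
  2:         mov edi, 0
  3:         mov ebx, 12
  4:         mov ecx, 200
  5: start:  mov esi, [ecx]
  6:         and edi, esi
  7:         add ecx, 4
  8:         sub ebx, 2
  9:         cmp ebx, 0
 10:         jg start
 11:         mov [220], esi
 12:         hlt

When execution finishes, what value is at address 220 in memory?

-3

after mov esi, 5: esi=5
after mov edi, 0: edi=0
after mov ebx, 12: ebx=12
after mov ecx, 200: ecx=200
after mov esi, [ecx]: esi=M[200]=24
after and edi, esi: edi=0&24=0
after add ecx, 4: ecx=200+4=204
after sub ebx, 2: ebx=12-2=10
cmp ebx, 0  (cmp 10,0)
jg start: taken
after mov esi, [ecx]: esi=M[204]=0
after and edi, esi: edi=0&0=0
after add ecx, 4: ecx=204+4=208
after sub ebx, 2: ebx=10-2=8
cmp ebx, 0  (cmp 8,0)
jg start: taken
after mov esi, [ecx]: esi=M[208]=12
after and edi, esi: edi=0&12=0
after add ecx, 4: ecx=208+4=212
after sub ebx, 2: ebx=8-2=6
cmp ebx, 0  (cmp 6,0)
jg start: taken
after mov esi, [ecx]: esi=M[212]=29
after and edi, esi: edi=0&29=0
after add ecx, 4: ecx=212+4=216
after sub ebx, 2: ebx=6-2=4
cmp ebx, 0  (cmp 4,0)
jg start: taken
after mov esi, [ecx]: esi=M[216]=27
after and edi, esi: edi=0&27=0
after add ecx, 4: ecx=216+4=220
after sub ebx, 2: ebx=4-2=2
cmp ebx, 0  (cmp 2,0)
jg start: taken
after mov esi, [ecx]: esi=M[220]=-3
after and edi, esi: edi=0&(-3)=0
after add ecx, 4: ecx=220+4=224
after sub ebx, 2: ebx=2-2=0
cmp ebx, 0  (cmp 0,0)
jg start: not taken
mov [220], esi → M[220]=-3
halt.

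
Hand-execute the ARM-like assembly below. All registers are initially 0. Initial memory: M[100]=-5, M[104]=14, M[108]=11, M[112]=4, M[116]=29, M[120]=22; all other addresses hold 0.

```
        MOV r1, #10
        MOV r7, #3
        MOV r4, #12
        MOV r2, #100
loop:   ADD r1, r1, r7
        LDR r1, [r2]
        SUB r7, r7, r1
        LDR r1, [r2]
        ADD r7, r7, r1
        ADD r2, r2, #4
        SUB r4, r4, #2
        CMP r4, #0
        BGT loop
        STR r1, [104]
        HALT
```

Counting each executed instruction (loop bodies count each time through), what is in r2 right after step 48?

after MOV r1, #10: r1=10
after MOV r7, #3: r7=3
after MOV r4, #12: r4=12
after MOV r2, #100: r2=100
after ADD r1, r1, r7: r1=10+3=13
after LDR r1, [r2]: r1=M[100]=-5
after SUB r7, r7, r1: r7=3-(-5)=8
after LDR r1, [r2]: r1=M[100]=-5
after ADD r7, r7, r1: r7=8+(-5)=3
after ADD r2, r2, #4: r2=100+4=104
after SUB r4, r4, #2: r4=12-2=10
CMP r4, #0  (cmp 10,0)
BGT loop: taken
after ADD r1, r1, r7: r1=(-5)+3=-2
after LDR r1, [r2]: r1=M[104]=14
after SUB r7, r7, r1: r7=3-14=-11
after LDR r1, [r2]: r1=M[104]=14
after ADD r7, r7, r1: r7=(-11)+14=3
after ADD r2, r2, #4: r2=104+4=108
after SUB r4, r4, #2: r4=10-2=8
CMP r4, #0  (cmp 8,0)
BGT loop: taken
after ADD r1, r1, r7: r1=14+3=17
after LDR r1, [r2]: r1=M[108]=11
after SUB r7, r7, r1: r7=3-11=-8
after LDR r1, [r2]: r1=M[108]=11
after ADD r7, r7, r1: r7=(-8)+11=3
after ADD r2, r2, #4: r2=108+4=112
after SUB r4, r4, #2: r4=8-2=6
CMP r4, #0  (cmp 6,0)
BGT loop: taken
after ADD r1, r1, r7: r1=11+3=14
after LDR r1, [r2]: r1=M[112]=4
after SUB r7, r7, r1: r7=3-4=-1
after LDR r1, [r2]: r1=M[112]=4
after ADD r7, r7, r1: r7=(-1)+4=3
after ADD r2, r2, #4: r2=112+4=116
after SUB r4, r4, #2: r4=6-2=4
CMP r4, #0  (cmp 4,0)
BGT loop: taken
after ADD r1, r1, r7: r1=4+3=7
after LDR r1, [r2]: r1=M[116]=29
after SUB r7, r7, r1: r7=3-29=-26
after LDR r1, [r2]: r1=M[116]=29
after ADD r7, r7, r1: r7=(-26)+29=3
after ADD r2, r2, #4: r2=116+4=120
after SUB r4, r4, #2: r4=4-2=2
CMP r4, #0  (cmp 2,0)
After step 48: r2 = 120.

120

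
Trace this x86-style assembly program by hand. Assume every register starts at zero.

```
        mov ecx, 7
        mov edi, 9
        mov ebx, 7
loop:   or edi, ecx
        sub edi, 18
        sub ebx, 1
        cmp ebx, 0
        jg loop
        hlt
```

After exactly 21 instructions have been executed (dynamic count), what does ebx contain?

3

ecx=7
edi=9
ebx=7
edi=9|7=15
edi=15-18=-3
ebx=7-1=6
cmp ebx, 0  (cmp 6,0)
jg loop: taken
edi=(-3)|7=-1
edi=(-1)-18=-19
ebx=6-1=5
cmp ebx, 0  (cmp 5,0)
jg loop: taken
edi=(-19)|7=-17
edi=(-17)-18=-35
ebx=5-1=4
cmp ebx, 0  (cmp 4,0)
jg loop: taken
edi=(-35)|7=-33
edi=(-33)-18=-51
ebx=4-1=3
After step 21: ebx = 3.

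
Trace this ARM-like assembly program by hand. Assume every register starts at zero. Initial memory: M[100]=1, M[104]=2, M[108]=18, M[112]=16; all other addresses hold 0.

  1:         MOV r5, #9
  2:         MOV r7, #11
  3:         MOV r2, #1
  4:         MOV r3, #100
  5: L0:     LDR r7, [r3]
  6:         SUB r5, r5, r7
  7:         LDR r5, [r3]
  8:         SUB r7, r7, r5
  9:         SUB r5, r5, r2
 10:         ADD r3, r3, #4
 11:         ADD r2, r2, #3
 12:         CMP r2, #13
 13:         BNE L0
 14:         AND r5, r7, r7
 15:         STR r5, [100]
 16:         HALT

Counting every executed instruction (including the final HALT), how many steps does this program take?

43

after MOV r5, #9: r5=9
after MOV r7, #11: r7=11
after MOV r2, #1: r2=1
after MOV r3, #100: r3=100
after LDR r7, [r3]: r7=M[100]=1
after SUB r5, r5, r7: r5=9-1=8
after LDR r5, [r3]: r5=M[100]=1
after SUB r7, r7, r5: r7=1-1=0
after SUB r5, r5, r2: r5=1-1=0
after ADD r3, r3, #4: r3=100+4=104
after ADD r2, r2, #3: r2=1+3=4
CMP r2, #13  (cmp 4,13)
BNE L0: taken
after LDR r7, [r3]: r7=M[104]=2
after SUB r5, r5, r7: r5=0-2=-2
after LDR r5, [r3]: r5=M[104]=2
after SUB r7, r7, r5: r7=2-2=0
after SUB r5, r5, r2: r5=2-4=-2
after ADD r3, r3, #4: r3=104+4=108
after ADD r2, r2, #3: r2=4+3=7
CMP r2, #13  (cmp 7,13)
BNE L0: taken
after LDR r7, [r3]: r7=M[108]=18
after SUB r5, r5, r7: r5=(-2)-18=-20
after LDR r5, [r3]: r5=M[108]=18
after SUB r7, r7, r5: r7=18-18=0
after SUB r5, r5, r2: r5=18-7=11
after ADD r3, r3, #4: r3=108+4=112
after ADD r2, r2, #3: r2=7+3=10
CMP r2, #13  (cmp 10,13)
BNE L0: taken
after LDR r7, [r3]: r7=M[112]=16
after SUB r5, r5, r7: r5=11-16=-5
after LDR r5, [r3]: r5=M[112]=16
after SUB r7, r7, r5: r7=16-16=0
after SUB r5, r5, r2: r5=16-10=6
after ADD r3, r3, #4: r3=112+4=116
after ADD r2, r2, #3: r2=10+3=13
CMP r2, #13  (cmp 13,13)
BNE L0: not taken
after AND r5, r7, r7: r5=0&0=0
STR r5, [100] → M[100]=0
halt.
Total executed instructions: 43.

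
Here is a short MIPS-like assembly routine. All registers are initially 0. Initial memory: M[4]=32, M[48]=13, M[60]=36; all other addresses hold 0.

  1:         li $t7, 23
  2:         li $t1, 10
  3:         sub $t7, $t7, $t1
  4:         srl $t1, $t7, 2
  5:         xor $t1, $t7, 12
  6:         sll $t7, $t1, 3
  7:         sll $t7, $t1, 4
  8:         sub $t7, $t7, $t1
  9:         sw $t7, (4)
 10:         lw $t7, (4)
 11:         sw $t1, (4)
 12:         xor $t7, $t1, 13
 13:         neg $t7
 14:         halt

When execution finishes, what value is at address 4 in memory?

1

$t7=23
$t1=10
$t7=23-10=13
$t1=13>>2=3
$t1=13^12=1
$t7=1<<3=8
$t7=1<<4=16
$t7=16-1=15
sw $t7, (4) → M[4]=15
$t7=M[4]=15
sw $t1, (4) → M[4]=1
$t7=1^13=12
$t7=-(12)=-12
halt.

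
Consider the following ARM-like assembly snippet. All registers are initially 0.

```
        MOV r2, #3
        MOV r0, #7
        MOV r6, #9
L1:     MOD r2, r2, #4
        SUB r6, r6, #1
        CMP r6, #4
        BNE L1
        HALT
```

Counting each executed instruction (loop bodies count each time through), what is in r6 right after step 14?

6

after MOV r2, #3: r2=3
after MOV r0, #7: r0=7
after MOV r6, #9: r6=9
after MOD r2, r2, #4: r2=3%4=3
after SUB r6, r6, #1: r6=9-1=8
CMP r6, #4  (cmp 8,4)
BNE L1: taken
after MOD r2, r2, #4: r2=3%4=3
after SUB r6, r6, #1: r6=8-1=7
CMP r6, #4  (cmp 7,4)
BNE L1: taken
after MOD r2, r2, #4: r2=3%4=3
after SUB r6, r6, #1: r6=7-1=6
CMP r6, #4  (cmp 6,4)
After step 14: r6 = 6.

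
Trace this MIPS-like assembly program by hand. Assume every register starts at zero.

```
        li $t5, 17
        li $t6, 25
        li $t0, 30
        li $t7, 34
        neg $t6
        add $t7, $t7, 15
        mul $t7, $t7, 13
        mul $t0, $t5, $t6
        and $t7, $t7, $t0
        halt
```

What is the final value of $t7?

li $t5, 17 → $t5=17
li $t6, 25 → $t6=25
li $t0, 30 → $t0=30
li $t7, 34 → $t7=34
neg $t6 → $t6=-(25)=-25
add $t7, $t7, 15 → $t7=34+15=49
mul $t7, $t7, 13 → $t7=49*13=637
mul $t0, $t5, $t6 → $t0=17*(-25)=-425
and $t7, $t7, $t0 → $t7=637&(-425)=597
halt.

597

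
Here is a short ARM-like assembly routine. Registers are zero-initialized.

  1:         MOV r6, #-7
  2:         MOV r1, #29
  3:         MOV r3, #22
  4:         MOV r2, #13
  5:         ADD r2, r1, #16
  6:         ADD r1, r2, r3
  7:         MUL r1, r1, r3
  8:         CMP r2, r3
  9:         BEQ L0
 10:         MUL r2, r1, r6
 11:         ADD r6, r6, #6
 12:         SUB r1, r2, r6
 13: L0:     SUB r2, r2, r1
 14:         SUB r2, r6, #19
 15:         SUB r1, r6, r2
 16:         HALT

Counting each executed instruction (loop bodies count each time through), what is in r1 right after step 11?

1474

after MOV r6, #-7: r6=-7
after MOV r1, #29: r1=29
after MOV r3, #22: r3=22
after MOV r2, #13: r2=13
after ADD r2, r1, #16: r2=29+16=45
after ADD r1, r2, r3: r1=45+22=67
after MUL r1, r1, r3: r1=67*22=1474
CMP r2, r3  (cmp 45,22)
BEQ L0: not taken
after MUL r2, r1, r6: r2=1474*(-7)=-10318
after ADD r6, r6, #6: r6=(-7)+6=-1
After step 11: r1 = 1474.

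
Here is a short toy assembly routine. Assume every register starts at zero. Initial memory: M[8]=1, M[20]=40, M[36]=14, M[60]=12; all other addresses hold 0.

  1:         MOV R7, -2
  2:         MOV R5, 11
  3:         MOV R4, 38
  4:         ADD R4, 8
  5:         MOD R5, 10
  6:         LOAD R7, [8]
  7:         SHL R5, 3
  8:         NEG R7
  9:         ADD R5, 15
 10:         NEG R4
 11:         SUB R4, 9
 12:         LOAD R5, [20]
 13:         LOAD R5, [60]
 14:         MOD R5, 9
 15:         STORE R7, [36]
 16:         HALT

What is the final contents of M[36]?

-1

R7=-2
R5=11
R4=38
R4=38+8=46
R5=11%10=1
R7=M[8]=1
R5=1<<3=8
R7=-(1)=-1
R5=8+15=23
R4=-(46)=-46
R4=(-46)-9=-55
R5=M[20]=40
R5=M[60]=12
R5=12%9=3
STORE R7, [36] → M[36]=-1
halt.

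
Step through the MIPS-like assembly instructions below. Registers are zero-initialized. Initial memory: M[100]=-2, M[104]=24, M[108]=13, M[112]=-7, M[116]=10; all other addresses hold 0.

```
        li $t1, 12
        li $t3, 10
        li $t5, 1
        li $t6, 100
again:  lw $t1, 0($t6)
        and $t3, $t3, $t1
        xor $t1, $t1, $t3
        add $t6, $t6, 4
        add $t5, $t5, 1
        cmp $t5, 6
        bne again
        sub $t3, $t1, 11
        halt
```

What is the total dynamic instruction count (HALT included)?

li $t1, 12 → $t1=12
li $t3, 10 → $t3=10
li $t5, 1 → $t5=1
li $t6, 100 → $t6=100
lw $t1, 0($t6) → $t1=M[100]=-2
and $t3, $t3, $t1 → $t3=10&(-2)=10
xor $t1, $t1, $t3 → $t1=(-2)^10=-12
add $t6, $t6, 4 → $t6=100+4=104
add $t5, $t5, 1 → $t5=1+1=2
cmp $t5, 6  (cmp 2,6)
bne again: taken
lw $t1, 0($t6) → $t1=M[104]=24
and $t3, $t3, $t1 → $t3=10&24=8
xor $t1, $t1, $t3 → $t1=24^8=16
add $t6, $t6, 4 → $t6=104+4=108
add $t5, $t5, 1 → $t5=2+1=3
cmp $t5, 6  (cmp 3,6)
bne again: taken
lw $t1, 0($t6) → $t1=M[108]=13
and $t3, $t3, $t1 → $t3=8&13=8
xor $t1, $t1, $t3 → $t1=13^8=5
add $t6, $t6, 4 → $t6=108+4=112
add $t5, $t5, 1 → $t5=3+1=4
cmp $t5, 6  (cmp 4,6)
bne again: taken
lw $t1, 0($t6) → $t1=M[112]=-7
and $t3, $t3, $t1 → $t3=8&(-7)=8
xor $t1, $t1, $t3 → $t1=(-7)^8=-15
add $t6, $t6, 4 → $t6=112+4=116
add $t5, $t5, 1 → $t5=4+1=5
cmp $t5, 6  (cmp 5,6)
bne again: taken
lw $t1, 0($t6) → $t1=M[116]=10
and $t3, $t3, $t1 → $t3=8&10=8
xor $t1, $t1, $t3 → $t1=10^8=2
add $t6, $t6, 4 → $t6=116+4=120
add $t5, $t5, 1 → $t5=5+1=6
cmp $t5, 6  (cmp 6,6)
bne again: not taken
sub $t3, $t1, 11 → $t3=2-11=-9
halt.
Total executed instructions: 41.

41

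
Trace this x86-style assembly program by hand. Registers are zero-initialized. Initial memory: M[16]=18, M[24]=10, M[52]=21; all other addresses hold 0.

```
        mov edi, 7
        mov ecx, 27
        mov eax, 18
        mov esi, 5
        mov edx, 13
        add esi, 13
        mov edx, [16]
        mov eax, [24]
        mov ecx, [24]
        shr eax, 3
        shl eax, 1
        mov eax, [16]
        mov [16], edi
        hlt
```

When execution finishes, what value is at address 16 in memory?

7

mov edi, 7 → edi=7
mov ecx, 27 → ecx=27
mov eax, 18 → eax=18
mov esi, 5 → esi=5
mov edx, 13 → edx=13
add esi, 13 → esi=5+13=18
mov edx, [16] → edx=M[16]=18
mov eax, [24] → eax=M[24]=10
mov ecx, [24] → ecx=M[24]=10
shr eax, 3 → eax=10>>3=1
shl eax, 1 → eax=1<<1=2
mov eax, [16] → eax=M[16]=18
mov [16], edi → M[16]=7
halt.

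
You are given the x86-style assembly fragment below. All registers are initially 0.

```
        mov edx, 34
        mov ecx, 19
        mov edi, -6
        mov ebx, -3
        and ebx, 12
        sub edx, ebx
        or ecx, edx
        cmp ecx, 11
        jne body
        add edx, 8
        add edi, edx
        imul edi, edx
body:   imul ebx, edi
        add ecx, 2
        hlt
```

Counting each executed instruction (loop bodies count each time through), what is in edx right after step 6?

22

edx=34
ecx=19
edi=-6
ebx=-3
ebx=(-3)&12=12
edx=34-12=22
After step 6: edx = 22.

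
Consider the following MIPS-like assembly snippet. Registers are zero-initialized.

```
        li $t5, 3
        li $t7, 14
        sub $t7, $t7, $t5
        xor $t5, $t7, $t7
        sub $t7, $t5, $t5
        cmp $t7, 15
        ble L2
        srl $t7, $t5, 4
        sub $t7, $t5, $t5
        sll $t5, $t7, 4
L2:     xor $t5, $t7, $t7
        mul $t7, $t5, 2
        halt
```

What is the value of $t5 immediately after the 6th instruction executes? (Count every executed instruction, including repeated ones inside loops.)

0

after li $t5, 3: $t5=3
after li $t7, 14: $t7=14
after sub $t7, $t7, $t5: $t7=14-3=11
after xor $t5, $t7, $t7: $t5=11^11=0
after sub $t7, $t5, $t5: $t7=0-0=0
cmp $t7, 15  (cmp 0,15)
After step 6: $t5 = 0.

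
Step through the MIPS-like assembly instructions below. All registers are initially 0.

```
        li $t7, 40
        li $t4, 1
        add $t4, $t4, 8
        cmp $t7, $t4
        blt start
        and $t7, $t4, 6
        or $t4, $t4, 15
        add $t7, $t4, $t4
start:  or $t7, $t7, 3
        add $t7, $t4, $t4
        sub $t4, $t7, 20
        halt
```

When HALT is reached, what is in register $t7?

30

$t7=40
$t4=1
$t4=1+8=9
cmp $t7, $t4  (cmp 40,9)
blt start: not taken
$t7=9&6=0
$t4=9|15=15
$t7=15+15=30
$t7=30|3=31
$t7=15+15=30
$t4=30-20=10
halt.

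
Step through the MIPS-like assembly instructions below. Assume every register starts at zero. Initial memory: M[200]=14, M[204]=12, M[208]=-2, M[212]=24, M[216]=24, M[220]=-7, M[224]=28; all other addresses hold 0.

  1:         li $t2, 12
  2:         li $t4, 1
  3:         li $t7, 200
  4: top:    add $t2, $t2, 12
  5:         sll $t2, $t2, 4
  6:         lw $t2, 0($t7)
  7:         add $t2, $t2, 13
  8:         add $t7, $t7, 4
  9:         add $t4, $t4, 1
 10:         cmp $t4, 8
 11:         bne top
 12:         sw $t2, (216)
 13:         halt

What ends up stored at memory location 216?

li $t2, 12 → $t2=12
li $t4, 1 → $t4=1
li $t7, 200 → $t7=200
add $t2, $t2, 12 → $t2=12+12=24
sll $t2, $t2, 4 → $t2=24<<4=384
lw $t2, 0($t7) → $t2=M[200]=14
add $t2, $t2, 13 → $t2=14+13=27
add $t7, $t7, 4 → $t7=200+4=204
add $t4, $t4, 1 → $t4=1+1=2
cmp $t4, 8  (cmp 2,8)
bne top: taken
add $t2, $t2, 12 → $t2=27+12=39
sll $t2, $t2, 4 → $t2=39<<4=624
lw $t2, 0($t7) → $t2=M[204]=12
add $t2, $t2, 13 → $t2=12+13=25
add $t7, $t7, 4 → $t7=204+4=208
add $t4, $t4, 1 → $t4=2+1=3
cmp $t4, 8  (cmp 3,8)
bne top: taken
add $t2, $t2, 12 → $t2=25+12=37
sll $t2, $t2, 4 → $t2=37<<4=592
lw $t2, 0($t7) → $t2=M[208]=-2
add $t2, $t2, 13 → $t2=(-2)+13=11
add $t7, $t7, 4 → $t7=208+4=212
add $t4, $t4, 1 → $t4=3+1=4
cmp $t4, 8  (cmp 4,8)
bne top: taken
add $t2, $t2, 12 → $t2=11+12=23
sll $t2, $t2, 4 → $t2=23<<4=368
lw $t2, 0($t7) → $t2=M[212]=24
add $t2, $t2, 13 → $t2=24+13=37
add $t7, $t7, 4 → $t7=212+4=216
add $t4, $t4, 1 → $t4=4+1=5
cmp $t4, 8  (cmp 5,8)
bne top: taken
add $t2, $t2, 12 → $t2=37+12=49
sll $t2, $t2, 4 → $t2=49<<4=784
lw $t2, 0($t7) → $t2=M[216]=24
add $t2, $t2, 13 → $t2=24+13=37
add $t7, $t7, 4 → $t7=216+4=220
add $t4, $t4, 1 → $t4=5+1=6
cmp $t4, 8  (cmp 6,8)
bne top: taken
add $t2, $t2, 12 → $t2=37+12=49
sll $t2, $t2, 4 → $t2=49<<4=784
lw $t2, 0($t7) → $t2=M[220]=-7
add $t2, $t2, 13 → $t2=(-7)+13=6
add $t7, $t7, 4 → $t7=220+4=224
add $t4, $t4, 1 → $t4=6+1=7
cmp $t4, 8  (cmp 7,8)
bne top: taken
add $t2, $t2, 12 → $t2=6+12=18
sll $t2, $t2, 4 → $t2=18<<4=288
lw $t2, 0($t7) → $t2=M[224]=28
add $t2, $t2, 13 → $t2=28+13=41
add $t7, $t7, 4 → $t7=224+4=228
add $t4, $t4, 1 → $t4=7+1=8
cmp $t4, 8  (cmp 8,8)
bne top: not taken
sw $t2, (216) → M[216]=41
halt.

41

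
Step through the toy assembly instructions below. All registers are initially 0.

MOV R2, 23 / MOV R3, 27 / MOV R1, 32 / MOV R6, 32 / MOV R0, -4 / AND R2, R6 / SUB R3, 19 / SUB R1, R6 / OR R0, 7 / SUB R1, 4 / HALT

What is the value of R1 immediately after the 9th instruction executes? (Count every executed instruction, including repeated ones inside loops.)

after MOV R2, 23: R2=23
after MOV R3, 27: R3=27
after MOV R1, 32: R1=32
after MOV R6, 32: R6=32
after MOV R0, -4: R0=-4
after AND R2, R6: R2=23&32=0
after SUB R3, 19: R3=27-19=8
after SUB R1, R6: R1=32-32=0
after OR R0, 7: R0=(-4)|7=-1
After step 9: R1 = 0.

0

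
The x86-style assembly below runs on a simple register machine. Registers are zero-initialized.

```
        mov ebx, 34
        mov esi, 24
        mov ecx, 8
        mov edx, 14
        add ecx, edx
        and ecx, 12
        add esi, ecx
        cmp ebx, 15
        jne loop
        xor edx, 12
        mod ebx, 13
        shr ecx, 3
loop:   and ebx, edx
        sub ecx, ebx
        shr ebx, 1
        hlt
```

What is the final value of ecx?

2

ebx=34
esi=24
ecx=8
edx=14
ecx=8+14=22
ecx=22&12=4
esi=24+4=28
cmp ebx, 15  (cmp 34,15)
jne loop: taken
ebx=34&14=2
ecx=4-2=2
ebx=2>>1=1
halt.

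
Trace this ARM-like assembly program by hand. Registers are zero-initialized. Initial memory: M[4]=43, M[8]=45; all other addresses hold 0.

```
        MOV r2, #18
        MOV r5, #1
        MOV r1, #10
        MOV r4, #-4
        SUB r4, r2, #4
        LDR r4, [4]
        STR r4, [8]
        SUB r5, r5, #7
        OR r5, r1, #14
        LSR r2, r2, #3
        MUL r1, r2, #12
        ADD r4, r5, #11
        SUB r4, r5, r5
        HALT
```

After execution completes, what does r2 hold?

2

r2=18
r5=1
r1=10
r4=-4
r4=18-4=14
r4=M[4]=43
STR r4, [8] → M[8]=43
r5=1-7=-6
r5=10|14=14
r2=18>>3=2
r1=2*12=24
r4=14+11=25
r4=14-14=0
halt.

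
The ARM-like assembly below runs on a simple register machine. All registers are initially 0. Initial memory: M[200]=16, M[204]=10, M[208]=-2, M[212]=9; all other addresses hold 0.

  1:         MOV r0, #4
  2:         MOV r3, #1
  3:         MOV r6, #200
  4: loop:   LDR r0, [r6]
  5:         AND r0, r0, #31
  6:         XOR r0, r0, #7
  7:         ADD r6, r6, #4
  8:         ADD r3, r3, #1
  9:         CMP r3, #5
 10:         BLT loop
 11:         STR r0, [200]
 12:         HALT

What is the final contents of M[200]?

14

r0=4
r3=1
r6=200
r0=M[200]=16
r0=16&31=16
r0=16^7=23
r6=200+4=204
r3=1+1=2
CMP r3, #5  (cmp 2,5)
BLT loop: taken
r0=M[204]=10
r0=10&31=10
r0=10^7=13
r6=204+4=208
r3=2+1=3
CMP r3, #5  (cmp 3,5)
BLT loop: taken
r0=M[208]=-2
r0=(-2)&31=30
r0=30^7=25
r6=208+4=212
r3=3+1=4
CMP r3, #5  (cmp 4,5)
BLT loop: taken
r0=M[212]=9
r0=9&31=9
r0=9^7=14
r6=212+4=216
r3=4+1=5
CMP r3, #5  (cmp 5,5)
BLT loop: not taken
STR r0, [200] → M[200]=14
halt.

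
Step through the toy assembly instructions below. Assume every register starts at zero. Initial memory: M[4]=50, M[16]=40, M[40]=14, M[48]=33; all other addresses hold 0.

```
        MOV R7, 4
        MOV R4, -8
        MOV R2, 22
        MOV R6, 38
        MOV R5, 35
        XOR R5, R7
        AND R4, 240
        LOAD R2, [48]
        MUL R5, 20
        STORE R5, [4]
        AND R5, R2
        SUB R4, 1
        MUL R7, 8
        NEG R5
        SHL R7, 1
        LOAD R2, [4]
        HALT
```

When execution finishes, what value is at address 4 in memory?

780

after MOV R7, 4: R7=4
after MOV R4, -8: R4=-8
after MOV R2, 22: R2=22
after MOV R6, 38: R6=38
after MOV R5, 35: R5=35
after XOR R5, R7: R5=35^4=39
after AND R4, 240: R4=(-8)&240=240
after LOAD R2, [48]: R2=M[48]=33
after MUL R5, 20: R5=39*20=780
STORE R5, [4] → M[4]=780
after AND R5, R2: R5=780&33=0
after SUB R4, 1: R4=240-1=239
after MUL R7, 8: R7=4*8=32
after NEG R5: R5=-(0)=0
after SHL R7, 1: R7=32<<1=64
after LOAD R2, [4]: R2=M[4]=780
halt.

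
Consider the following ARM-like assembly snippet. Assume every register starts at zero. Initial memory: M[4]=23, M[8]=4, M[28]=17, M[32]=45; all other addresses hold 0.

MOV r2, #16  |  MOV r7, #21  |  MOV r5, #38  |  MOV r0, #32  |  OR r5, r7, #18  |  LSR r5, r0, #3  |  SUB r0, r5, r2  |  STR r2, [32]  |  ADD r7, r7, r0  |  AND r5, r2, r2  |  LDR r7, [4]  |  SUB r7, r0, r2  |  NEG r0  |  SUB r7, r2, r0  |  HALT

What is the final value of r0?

12

after MOV r2, #16: r2=16
after MOV r7, #21: r7=21
after MOV r5, #38: r5=38
after MOV r0, #32: r0=32
after OR r5, r7, #18: r5=21|18=23
after LSR r5, r0, #3: r5=32>>3=4
after SUB r0, r5, r2: r0=4-16=-12
STR r2, [32] → M[32]=16
after ADD r7, r7, r0: r7=21+(-12)=9
after AND r5, r2, r2: r5=16&16=16
after LDR r7, [4]: r7=M[4]=23
after SUB r7, r0, r2: r7=(-12)-16=-28
after NEG r0: r0=-(-12)=12
after SUB r7, r2, r0: r7=16-12=4
halt.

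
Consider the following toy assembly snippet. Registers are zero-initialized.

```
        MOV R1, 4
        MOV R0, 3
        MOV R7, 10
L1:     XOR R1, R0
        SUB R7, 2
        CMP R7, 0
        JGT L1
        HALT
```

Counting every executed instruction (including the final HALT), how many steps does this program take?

24

R1=4
R0=3
R7=10
R1=4^3=7
R7=10-2=8
CMP R7, 0  (cmp 8,0)
JGT L1: taken
R1=7^3=4
R7=8-2=6
CMP R7, 0  (cmp 6,0)
JGT L1: taken
R1=4^3=7
R7=6-2=4
CMP R7, 0  (cmp 4,0)
JGT L1: taken
R1=7^3=4
R7=4-2=2
CMP R7, 0  (cmp 2,0)
JGT L1: taken
R1=4^3=7
R7=2-2=0
CMP R7, 0  (cmp 0,0)
JGT L1: not taken
halt.
Total executed instructions: 24.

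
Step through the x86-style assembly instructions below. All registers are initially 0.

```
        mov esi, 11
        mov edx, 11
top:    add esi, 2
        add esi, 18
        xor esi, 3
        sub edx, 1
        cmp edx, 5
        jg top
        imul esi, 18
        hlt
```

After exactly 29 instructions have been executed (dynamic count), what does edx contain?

esi=11
edx=11
esi=11+2=13
esi=13+18=31
esi=31^3=28
edx=11-1=10
cmp edx, 5  (cmp 10,5)
jg top: taken
esi=28+2=30
esi=30+18=48
esi=48^3=51
edx=10-1=9
cmp edx, 5  (cmp 9,5)
jg top: taken
esi=51+2=53
esi=53+18=71
esi=71^3=68
edx=9-1=8
cmp edx, 5  (cmp 8,5)
jg top: taken
esi=68+2=70
esi=70+18=88
esi=88^3=91
edx=8-1=7
cmp edx, 5  (cmp 7,5)
jg top: taken
esi=91+2=93
esi=93+18=111
esi=111^3=108
After step 29: edx = 7.

7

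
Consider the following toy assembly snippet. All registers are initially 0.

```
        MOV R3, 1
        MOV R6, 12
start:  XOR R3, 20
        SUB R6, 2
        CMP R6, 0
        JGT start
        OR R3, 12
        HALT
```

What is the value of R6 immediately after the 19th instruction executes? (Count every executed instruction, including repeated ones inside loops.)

4

R3=1
R6=12
R3=1^20=21
R6=12-2=10
CMP R6, 0  (cmp 10,0)
JGT start: taken
R3=21^20=1
R6=10-2=8
CMP R6, 0  (cmp 8,0)
JGT start: taken
R3=1^20=21
R6=8-2=6
CMP R6, 0  (cmp 6,0)
JGT start: taken
R3=21^20=1
R6=6-2=4
CMP R6, 0  (cmp 4,0)
JGT start: taken
R3=1^20=21
After step 19: R6 = 4.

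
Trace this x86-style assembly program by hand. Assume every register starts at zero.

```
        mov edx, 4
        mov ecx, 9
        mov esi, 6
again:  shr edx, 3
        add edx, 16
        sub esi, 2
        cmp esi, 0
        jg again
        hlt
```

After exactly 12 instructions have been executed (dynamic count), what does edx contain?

mov edx, 4 → edx=4
mov ecx, 9 → ecx=9
mov esi, 6 → esi=6
shr edx, 3 → edx=4>>3=0
add edx, 16 → edx=0+16=16
sub esi, 2 → esi=6-2=4
cmp esi, 0  (cmp 4,0)
jg again: taken
shr edx, 3 → edx=16>>3=2
add edx, 16 → edx=2+16=18
sub esi, 2 → esi=4-2=2
cmp esi, 0  (cmp 2,0)
After step 12: edx = 18.

18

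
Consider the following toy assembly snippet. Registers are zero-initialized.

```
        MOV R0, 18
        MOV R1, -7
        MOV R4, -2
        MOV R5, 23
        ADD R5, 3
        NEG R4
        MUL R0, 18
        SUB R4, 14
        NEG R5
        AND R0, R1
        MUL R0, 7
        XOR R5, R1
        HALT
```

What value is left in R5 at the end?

31

after MOV R0, 18: R0=18
after MOV R1, -7: R1=-7
after MOV R4, -2: R4=-2
after MOV R5, 23: R5=23
after ADD R5, 3: R5=23+3=26
after NEG R4: R4=-(-2)=2
after MUL R0, 18: R0=18*18=324
after SUB R4, 14: R4=2-14=-12
after NEG R5: R5=-(26)=-26
after AND R0, R1: R0=324&(-7)=320
after MUL R0, 7: R0=320*7=2240
after XOR R5, R1: R5=(-26)^(-7)=31
halt.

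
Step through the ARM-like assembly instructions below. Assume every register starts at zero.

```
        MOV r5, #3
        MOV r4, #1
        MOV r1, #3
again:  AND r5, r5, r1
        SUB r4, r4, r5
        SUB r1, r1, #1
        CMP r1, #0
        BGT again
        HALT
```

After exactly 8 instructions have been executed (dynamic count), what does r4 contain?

-2

after MOV r5, #3: r5=3
after MOV r4, #1: r4=1
after MOV r1, #3: r1=3
after AND r5, r5, r1: r5=3&3=3
after SUB r4, r4, r5: r4=1-3=-2
after SUB r1, r1, #1: r1=3-1=2
CMP r1, #0  (cmp 2,0)
BGT again: taken
After step 8: r4 = -2.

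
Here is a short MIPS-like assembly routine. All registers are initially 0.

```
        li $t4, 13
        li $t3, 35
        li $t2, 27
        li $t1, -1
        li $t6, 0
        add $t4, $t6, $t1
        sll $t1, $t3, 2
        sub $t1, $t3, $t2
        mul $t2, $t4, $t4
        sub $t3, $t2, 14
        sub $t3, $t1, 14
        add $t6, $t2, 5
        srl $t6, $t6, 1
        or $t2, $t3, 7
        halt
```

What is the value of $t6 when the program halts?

3

li $t4, 13 → $t4=13
li $t3, 35 → $t3=35
li $t2, 27 → $t2=27
li $t1, -1 → $t1=-1
li $t6, 0 → $t6=0
add $t4, $t6, $t1 → $t4=0+(-1)=-1
sll $t1, $t3, 2 → $t1=35<<2=140
sub $t1, $t3, $t2 → $t1=35-27=8
mul $t2, $t4, $t4 → $t2=(-1)*(-1)=1
sub $t3, $t2, 14 → $t3=1-14=-13
sub $t3, $t1, 14 → $t3=8-14=-6
add $t6, $t2, 5 → $t6=1+5=6
srl $t6, $t6, 1 → $t6=6>>1=3
or $t2, $t3, 7 → $t2=(-6)|7=-1
halt.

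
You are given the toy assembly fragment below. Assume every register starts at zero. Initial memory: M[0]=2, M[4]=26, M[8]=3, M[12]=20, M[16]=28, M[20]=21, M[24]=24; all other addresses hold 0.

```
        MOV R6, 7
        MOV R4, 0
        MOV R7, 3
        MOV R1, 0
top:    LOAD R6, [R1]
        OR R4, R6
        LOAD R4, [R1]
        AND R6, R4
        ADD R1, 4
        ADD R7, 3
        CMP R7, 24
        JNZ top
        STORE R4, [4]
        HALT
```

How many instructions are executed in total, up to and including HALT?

62

MOV R6, 7 → R6=7
MOV R4, 0 → R4=0
MOV R7, 3 → R7=3
MOV R1, 0 → R1=0
LOAD R6, [R1] → R6=M[0]=2
OR R4, R6 → R4=0|2=2
LOAD R4, [R1] → R4=M[0]=2
AND R6, R4 → R6=2&2=2
ADD R1, 4 → R1=0+4=4
ADD R7, 3 → R7=3+3=6
CMP R7, 24  (cmp 6,24)
JNZ top: taken
LOAD R6, [R1] → R6=M[4]=26
OR R4, R6 → R4=2|26=26
LOAD R4, [R1] → R4=M[4]=26
AND R6, R4 → R6=26&26=26
ADD R1, 4 → R1=4+4=8
ADD R7, 3 → R7=6+3=9
CMP R7, 24  (cmp 9,24)
JNZ top: taken
LOAD R6, [R1] → R6=M[8]=3
OR R4, R6 → R4=26|3=27
LOAD R4, [R1] → R4=M[8]=3
AND R6, R4 → R6=3&3=3
ADD R1, 4 → R1=8+4=12
ADD R7, 3 → R7=9+3=12
CMP R7, 24  (cmp 12,24)
JNZ top: taken
LOAD R6, [R1] → R6=M[12]=20
OR R4, R6 → R4=3|20=23
LOAD R4, [R1] → R4=M[12]=20
AND R6, R4 → R6=20&20=20
ADD R1, 4 → R1=12+4=16
ADD R7, 3 → R7=12+3=15
CMP R7, 24  (cmp 15,24)
JNZ top: taken
LOAD R6, [R1] → R6=M[16]=28
OR R4, R6 → R4=20|28=28
LOAD R4, [R1] → R4=M[16]=28
AND R6, R4 → R6=28&28=28
ADD R1, 4 → R1=16+4=20
ADD R7, 3 → R7=15+3=18
CMP R7, 24  (cmp 18,24)
JNZ top: taken
LOAD R6, [R1] → R6=M[20]=21
OR R4, R6 → R4=28|21=29
LOAD R4, [R1] → R4=M[20]=21
AND R6, R4 → R6=21&21=21
ADD R1, 4 → R1=20+4=24
ADD R7, 3 → R7=18+3=21
CMP R7, 24  (cmp 21,24)
JNZ top: taken
LOAD R6, [R1] → R6=M[24]=24
OR R4, R6 → R4=21|24=29
LOAD R4, [R1] → R4=M[24]=24
AND R6, R4 → R6=24&24=24
ADD R1, 4 → R1=24+4=28
ADD R7, 3 → R7=21+3=24
CMP R7, 24  (cmp 24,24)
JNZ top: not taken
STORE R4, [4] → M[4]=24
halt.
Total executed instructions: 62.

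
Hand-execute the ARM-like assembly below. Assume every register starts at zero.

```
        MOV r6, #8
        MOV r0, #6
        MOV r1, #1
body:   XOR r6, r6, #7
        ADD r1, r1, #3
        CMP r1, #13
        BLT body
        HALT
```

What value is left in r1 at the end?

MOV r6, #8 → r6=8
MOV r0, #6 → r0=6
MOV r1, #1 → r1=1
XOR r6, r6, #7 → r6=8^7=15
ADD r1, r1, #3 → r1=1+3=4
CMP r1, #13  (cmp 4,13)
BLT body: taken
XOR r6, r6, #7 → r6=15^7=8
ADD r1, r1, #3 → r1=4+3=7
CMP r1, #13  (cmp 7,13)
BLT body: taken
XOR r6, r6, #7 → r6=8^7=15
ADD r1, r1, #3 → r1=7+3=10
CMP r1, #13  (cmp 10,13)
BLT body: taken
XOR r6, r6, #7 → r6=15^7=8
ADD r1, r1, #3 → r1=10+3=13
CMP r1, #13  (cmp 13,13)
BLT body: not taken
halt.

13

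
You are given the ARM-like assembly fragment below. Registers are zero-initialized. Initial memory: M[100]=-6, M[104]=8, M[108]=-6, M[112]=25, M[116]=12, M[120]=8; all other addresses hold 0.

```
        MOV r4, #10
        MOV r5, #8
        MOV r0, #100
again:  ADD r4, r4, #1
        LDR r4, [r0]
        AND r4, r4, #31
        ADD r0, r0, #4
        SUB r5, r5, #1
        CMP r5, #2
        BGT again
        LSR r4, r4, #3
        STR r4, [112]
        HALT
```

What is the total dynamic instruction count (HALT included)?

MOV r4, #10 → r4=10
MOV r5, #8 → r5=8
MOV r0, #100 → r0=100
ADD r4, r4, #1 → r4=10+1=11
LDR r4, [r0] → r4=M[100]=-6
AND r4, r4, #31 → r4=(-6)&31=26
ADD r0, r0, #4 → r0=100+4=104
SUB r5, r5, #1 → r5=8-1=7
CMP r5, #2  (cmp 7,2)
BGT again: taken
ADD r4, r4, #1 → r4=26+1=27
LDR r4, [r0] → r4=M[104]=8
AND r4, r4, #31 → r4=8&31=8
ADD r0, r0, #4 → r0=104+4=108
SUB r5, r5, #1 → r5=7-1=6
CMP r5, #2  (cmp 6,2)
BGT again: taken
ADD r4, r4, #1 → r4=8+1=9
LDR r4, [r0] → r4=M[108]=-6
AND r4, r4, #31 → r4=(-6)&31=26
ADD r0, r0, #4 → r0=108+4=112
SUB r5, r5, #1 → r5=6-1=5
CMP r5, #2  (cmp 5,2)
BGT again: taken
ADD r4, r4, #1 → r4=26+1=27
LDR r4, [r0] → r4=M[112]=25
AND r4, r4, #31 → r4=25&31=25
ADD r0, r0, #4 → r0=112+4=116
SUB r5, r5, #1 → r5=5-1=4
CMP r5, #2  (cmp 4,2)
BGT again: taken
ADD r4, r4, #1 → r4=25+1=26
LDR r4, [r0] → r4=M[116]=12
AND r4, r4, #31 → r4=12&31=12
ADD r0, r0, #4 → r0=116+4=120
SUB r5, r5, #1 → r5=4-1=3
CMP r5, #2  (cmp 3,2)
BGT again: taken
ADD r4, r4, #1 → r4=12+1=13
LDR r4, [r0] → r4=M[120]=8
AND r4, r4, #31 → r4=8&31=8
ADD r0, r0, #4 → r0=120+4=124
SUB r5, r5, #1 → r5=3-1=2
CMP r5, #2  (cmp 2,2)
BGT again: not taken
LSR r4, r4, #3 → r4=8>>3=1
STR r4, [112] → M[112]=1
halt.
Total executed instructions: 48.

48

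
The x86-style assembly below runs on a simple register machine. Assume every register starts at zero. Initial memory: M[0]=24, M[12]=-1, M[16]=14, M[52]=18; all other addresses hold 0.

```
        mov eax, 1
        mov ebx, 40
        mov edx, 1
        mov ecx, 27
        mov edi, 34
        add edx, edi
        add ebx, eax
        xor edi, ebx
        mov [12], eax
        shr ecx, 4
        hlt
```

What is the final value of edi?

11

mov eax, 1 → eax=1
mov ebx, 40 → ebx=40
mov edx, 1 → edx=1
mov ecx, 27 → ecx=27
mov edi, 34 → edi=34
add edx, edi → edx=1+34=35
add ebx, eax → ebx=40+1=41
xor edi, ebx → edi=34^41=11
mov [12], eax → M[12]=1
shr ecx, 4 → ecx=27>>4=1
halt.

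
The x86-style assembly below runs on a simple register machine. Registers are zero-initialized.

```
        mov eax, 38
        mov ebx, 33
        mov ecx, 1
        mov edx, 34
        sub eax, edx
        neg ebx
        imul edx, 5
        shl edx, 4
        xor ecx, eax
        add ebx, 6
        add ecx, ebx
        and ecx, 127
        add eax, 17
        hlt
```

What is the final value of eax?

after mov eax, 38: eax=38
after mov ebx, 33: ebx=33
after mov ecx, 1: ecx=1
after mov edx, 34: edx=34
after sub eax, edx: eax=38-34=4
after neg ebx: ebx=-(33)=-33
after imul edx, 5: edx=34*5=170
after shl edx, 4: edx=170<<4=2720
after xor ecx, eax: ecx=1^4=5
after add ebx, 6: ebx=(-33)+6=-27
after add ecx, ebx: ecx=5+(-27)=-22
after and ecx, 127: ecx=(-22)&127=106
after add eax, 17: eax=4+17=21
halt.

21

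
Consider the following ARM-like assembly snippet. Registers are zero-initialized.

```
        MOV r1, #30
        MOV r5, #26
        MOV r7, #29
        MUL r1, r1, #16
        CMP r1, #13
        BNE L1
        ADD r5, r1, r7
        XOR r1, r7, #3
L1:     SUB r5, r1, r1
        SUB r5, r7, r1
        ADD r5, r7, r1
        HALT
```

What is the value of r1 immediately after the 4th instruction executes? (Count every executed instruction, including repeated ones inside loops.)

MOV r1, #30 → r1=30
MOV r5, #26 → r5=26
MOV r7, #29 → r7=29
MUL r1, r1, #16 → r1=30*16=480
After step 4: r1 = 480.

480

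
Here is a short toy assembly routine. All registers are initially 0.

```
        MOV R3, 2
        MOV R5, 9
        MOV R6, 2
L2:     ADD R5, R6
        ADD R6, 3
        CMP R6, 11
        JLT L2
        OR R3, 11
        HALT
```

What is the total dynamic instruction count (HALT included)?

R3=2
R5=9
R6=2
R5=9+2=11
R6=2+3=5
CMP R6, 11  (cmp 5,11)
JLT L2: taken
R5=11+5=16
R6=5+3=8
CMP R6, 11  (cmp 8,11)
JLT L2: taken
R5=16+8=24
R6=8+3=11
CMP R6, 11  (cmp 11,11)
JLT L2: not taken
R3=2|11=11
halt.
Total executed instructions: 17.

17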